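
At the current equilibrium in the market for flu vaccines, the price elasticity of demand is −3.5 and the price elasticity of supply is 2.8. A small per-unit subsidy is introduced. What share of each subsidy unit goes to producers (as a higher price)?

For a small subsidy around the equilibrium, the benefit split depends on the relative slopes, which at a point are proportional to the elasticities.
Buyer share = εs/(εs + |εd|) = 2.8/(2.8 + 3.5) = 4/9; seller share = |εd|/(εs + |εd|) = 5/9.
So producers capture 5/9 of the subsidy.

Producer share = 5/9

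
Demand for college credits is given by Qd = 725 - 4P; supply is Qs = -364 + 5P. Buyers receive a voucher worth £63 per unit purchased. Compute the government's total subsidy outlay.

Pre-subsidy: 725 - 4P = -364 + 5P gives P* = 121, Q* = 241.
With the rebate, buyers effectively pay Pb = Ps − 63, where Ps is the price sellers receive.
Demand in terms of Ps becomes Qd = 725 − 4(Ps − 63) = 977 - 4Ps. Setting this equal to supply: 977 - 4Ps = -364 + 5Ps, so Ps = 149.
Buyers pay Pb = 149 − 63 = 86; Q' = -364 + 5·149 = 381.
Government outlay = subsidy × quantity = 63 × 381 = 24003.

Government cost = £24003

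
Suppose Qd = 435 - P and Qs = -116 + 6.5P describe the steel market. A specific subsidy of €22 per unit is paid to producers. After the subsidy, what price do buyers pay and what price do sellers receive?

Buyers pay €54.4; sellers receive €76.4

Pre-subsidy: 435 - P = -116 + 6.5P gives P* = 1102/15, Q* = 5423/15.
With the subsidy, sellers receive Ps = Pb + 22 for each unit, where Pb is the price buyers pay.
Supply in terms of Pb becomes Qs = -116 + 6.5(Pb + 22) = 27 + 6.5Pb. Setting this equal to demand: 435 - Pb = 27 + 6.5Pb, so Pb = 54.4.
Sellers receive Ps = 54.4 + 22 = 76.4; Q' = 435 − 1·54.4 = 380.6.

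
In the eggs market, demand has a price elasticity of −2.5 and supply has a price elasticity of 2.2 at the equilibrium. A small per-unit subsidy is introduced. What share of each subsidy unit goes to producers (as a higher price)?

For a small subsidy around the equilibrium, the benefit split depends on the relative slopes, which at a point are proportional to the elasticities.
Buyer share = εs/(εs + |εd|) = 2.2/(2.2 + 2.5) = 22/47; seller share = |εd|/(εs + |εd|) = 25/47.
So producers capture 25/47 of the subsidy.

Producer share = 25/47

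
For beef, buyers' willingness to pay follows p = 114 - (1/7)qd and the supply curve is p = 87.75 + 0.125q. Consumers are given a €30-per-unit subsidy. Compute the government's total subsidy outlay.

Government cost = €6300

Pre-subsidy: 114 - (1/7)q = 87.75 + 0.125q gives q* = 98 and p* = 100.
With the rebate, buyers effectively pay pb = ps − 30, where ps is the price sellers receive.
On the curves, pb = 114 - (1/7)q and ps = 87.75 + 0.125q; the wedge ps − pb = 30 gives 87.75 + 0.125q − (114 - (1/7)q) = 30, so q' = 210.
Then pb = 114 − (1/7)·210 = 84 and ps = 87.75 + 0.125·210 = 114.
Government outlay = subsidy × quantity = 30 × 210 = 6300.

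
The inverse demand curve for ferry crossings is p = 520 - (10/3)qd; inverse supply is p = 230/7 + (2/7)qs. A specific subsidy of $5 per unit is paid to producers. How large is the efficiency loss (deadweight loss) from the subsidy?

Deadweight loss = 525/152

Pre-subsidy: 520 - (10/3)q = 230/7 + (2/7)q gives q* = 5115/38 and p* = 1355/19.
With the subsidy, sellers receive ps = pb + 5 for each unit, where pb is the price buyers pay.
On the curves, pb = 520 - (10/3)q and ps = 230/7 + (2/7)q; the wedge ps − pb = 5 gives 230/7 + (2/7)q − (520 - (10/3)q) = 5, so q' = 10335/76.
Then pb = 520 − (10/3)·(10335/76) = 2535/38 and ps = 230/7 + (2/7)·(10335/76) = 2725/38.
The subsidy expands output by 10335/76 − 5115/38 = 105/76 past the efficient level; on those units the gap between marginal cost and willingness to pay runs from 0 up to 5.
DWL = ½ × 5 × 105/76 = 525/152.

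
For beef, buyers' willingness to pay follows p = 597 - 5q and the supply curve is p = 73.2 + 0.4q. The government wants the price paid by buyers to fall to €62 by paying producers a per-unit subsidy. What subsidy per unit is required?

Required subsidy s = €54 per unit

At a buyer price of 62, quantity demanded is 119.4 − 0.2·62 = 107.
Sellers supply 107 only when they receive ps = 73.2 + 0.4·107 = 116.
s = ps − pb = 116 − 62 = 54.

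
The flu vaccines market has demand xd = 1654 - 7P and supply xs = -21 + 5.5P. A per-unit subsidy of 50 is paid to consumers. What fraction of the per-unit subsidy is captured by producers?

Producer share = 0.56

Pre-subsidy: 1654 - 7P = -21 + 5.5P gives P* = 134, x* = 716.
With the rebate, buyers effectively pay Pb = Ps − 50, where Ps is the price sellers receive.
Demand in terms of Ps becomes xd = 1654 − 7(Ps − 50) = 2004 - 7Ps. Setting this equal to supply: 2004 - 7Ps = -21 + 5.5Ps, so Ps = 162.
Buyers pay Pb = 162 − 50 = 112; x' = -21 + 5.5·162 = 870.
Buyers' price falls by P* − Pb = 134 − 112 = 22; sellers' price rises by Ps − P* = 162 − 134 = 28.
So producers capture 28/50 = 0.56 of each unit of subsidy.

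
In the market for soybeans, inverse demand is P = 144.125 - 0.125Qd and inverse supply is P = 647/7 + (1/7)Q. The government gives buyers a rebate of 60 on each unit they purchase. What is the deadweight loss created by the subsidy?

Deadweight loss = 6720

Pre-subsidy: 144.125 - 0.125Q = 647/7 + (1/7)Q gives Q* = 193 and P* = 120.
With the rebate, buyers effectively pay Pb = Ps − 60, where Ps is the price sellers receive.
On the curves, Pb = 144.125 - 0.125Q and Ps = 647/7 + (1/7)Q; the wedge Ps − Pb = 60 gives 647/7 + (1/7)Q − (144.125 - 0.125Q) = 60, so Q' = 417.
Then Pb = 144.125 − 0.125·417 = 92 and Ps = 647/7 + (1/7)·417 = 152.
The subsidy expands output by 417 − 193 = 224 past the efficient level; on those units the gap between marginal cost and willingness to pay runs from 0 up to 60.
DWL = ½ × 60 × 224 = 6720.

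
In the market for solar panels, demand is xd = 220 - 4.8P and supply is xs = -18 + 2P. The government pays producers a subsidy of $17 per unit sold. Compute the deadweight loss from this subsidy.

Deadweight loss = $204

Pre-subsidy: 220 - 4.8P = -18 + 2P gives P* = 35, x* = 52.
With the subsidy, sellers receive Ps = Pb + 17 for each unit, where Pb is the price buyers pay.
Supply in terms of Pb becomes xs = -18 + 2(Pb + 17) = 16 + 2Pb. Setting this equal to demand: 220 - 4.8Pb = 16 + 2Pb, so Pb = 30.
Sellers receive Ps = 30 + 17 = 47; x' = 220 − 4.8·30 = 76.
The subsidy expands output by 76 − 52 = 24 past the efficient level; on those units the gap between marginal cost and willingness to pay runs from 0 up to 17.
DWL = ½ × 17 × 24 = 204.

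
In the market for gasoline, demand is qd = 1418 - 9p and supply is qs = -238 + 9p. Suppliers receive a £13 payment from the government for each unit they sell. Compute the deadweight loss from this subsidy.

Pre-subsidy: 1418 - 9p = -238 + 9p gives p* = 92, q* = 590.
With the subsidy, sellers receive ps = pb + 13 for each unit, where pb is the price buyers pay.
Supply in terms of pb becomes qs = -238 + 9(pb + 13) = -121 + 9pb. Setting this equal to demand: 1418 - 9pb = -121 + 9pb, so pb = 85.5.
Sellers receive ps = 85.5 + 13 = 98.5; q' = 1418 − 9·85.5 = 648.5.
The subsidy expands output by 648.5 − 590 = 58.5 past the efficient level; on those units the gap between marginal cost and willingness to pay runs from 0 up to 13.
DWL = ½ × 13 × 58.5 = 380.25.

Deadweight loss = £380.25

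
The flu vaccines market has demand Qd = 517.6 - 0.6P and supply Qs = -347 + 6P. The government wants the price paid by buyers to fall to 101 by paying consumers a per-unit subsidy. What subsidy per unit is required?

Required subsidy s = 33 per unit

At a buyer price of 101, quantity demanded is 517.6 − 0.6·101 = 457.
Sellers supply 457 only when they receive Ps with -347 + 6·Ps = 457, i.e. Ps = 134.
s = Ps − Pb = 134 − 101 = 33.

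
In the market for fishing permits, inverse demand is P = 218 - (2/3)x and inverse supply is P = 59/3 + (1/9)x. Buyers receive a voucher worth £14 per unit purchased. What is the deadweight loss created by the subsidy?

Pre-subsidy: 218 - (2/3)x = 59/3 + (1/9)x gives x* = 255 and P* = 48.
With the rebate, buyers effectively pay Pb = Ps − 14, where Ps is the price sellers receive.
On the curves, Pb = 218 - (2/3)x and Ps = 59/3 + (1/9)x; the wedge Ps − Pb = 14 gives 59/3 + (1/9)x − (218 - (2/3)x) = 14, so x' = 273.
Then Pb = 218 − (2/3)·273 = 36 and Ps = 59/3 + (1/9)·273 = 50.
The subsidy expands output by 273 − 255 = 18 past the efficient level; on those units the gap between marginal cost and willingness to pay runs from 0 up to 14.
DWL = ½ × 14 × 18 = 126.

Deadweight loss = £126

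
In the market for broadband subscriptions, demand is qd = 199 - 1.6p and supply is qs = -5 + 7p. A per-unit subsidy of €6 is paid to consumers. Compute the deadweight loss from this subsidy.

Pre-subsidy: 199 - 1.6p = -5 + 7p gives p* = 1020/43, q* = 6925/43.
With the rebate, buyers effectively pay pb = ps − 6, where ps is the price sellers receive.
Demand in terms of ps becomes qd = 199 − 1.6(ps − 6) = 208.6 - 1.6ps. Setting this equal to supply: 208.6 - 1.6ps = -5 + 7ps, so ps = 1068/43.
Buyers pay pb = 1068/43 − 6 = 810/43; q' = -5 + 7·(1068/43) = 7261/43.
The subsidy expands output by 7261/43 − 6925/43 = 336/43 past the efficient level; on those units the gap between marginal cost and willingness to pay runs from 0 up to 6.
DWL = ½ × 6 × 336/43 = 1008/43.

Deadweight loss = 1008/43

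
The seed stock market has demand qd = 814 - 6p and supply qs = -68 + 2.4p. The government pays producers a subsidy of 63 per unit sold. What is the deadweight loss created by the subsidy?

Deadweight loss = 3402

Pre-subsidy: 814 - 6p = -68 + 2.4p gives p* = 105, q* = 184.
With the subsidy, sellers receive ps = pb + 63 for each unit, where pb is the price buyers pay.
Supply in terms of pb becomes qs = -68 + 2.4(pb + 63) = 83.2 + 2.4pb. Setting this equal to demand: 814 - 6pb = 83.2 + 2.4pb, so pb = 87.
Sellers receive ps = 87 + 63 = 150; q' = 814 − 6·87 = 292.
The subsidy expands output by 292 − 184 = 108 past the efficient level; on those units the gap between marginal cost and willingness to pay runs from 0 up to 63.
DWL = ½ × 63 × 108 = 3402.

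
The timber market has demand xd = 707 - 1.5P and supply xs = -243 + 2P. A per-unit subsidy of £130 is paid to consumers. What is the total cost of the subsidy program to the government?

Government cost = 374270/7

Pre-subsidy: 707 - 1.5P = -243 + 2P gives P* = 1900/7, x* = 2099/7.
With the rebate, buyers effectively pay Pb = Ps − 130, where Ps is the price sellers receive.
Demand in terms of Ps becomes xd = 707 − 1.5(Ps − 130) = 902 - 1.5Ps. Setting this equal to supply: 902 - 1.5Ps = -243 + 2Ps, so Ps = 2290/7.
Buyers pay Pb = 2290/7 − 130 = 1380/7; x' = -243 + 2·(2290/7) = 2879/7.
Government outlay = subsidy × quantity = 130 × 2879/7 = 374270/7.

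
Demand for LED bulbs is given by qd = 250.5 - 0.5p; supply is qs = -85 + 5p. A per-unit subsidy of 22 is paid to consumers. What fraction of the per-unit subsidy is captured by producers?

Pre-subsidy: 250.5 - 0.5p = -85 + 5p gives p* = 61, q* = 220.
With the rebate, buyers effectively pay pb = ps − 22, where ps is the price sellers receive.
Demand in terms of ps becomes qd = 250.5 − 0.5(ps − 22) = 261.5 - 0.5ps. Setting this equal to supply: 261.5 - 0.5ps = -85 + 5ps, so ps = 63.
Buyers pay pb = 63 − 22 = 41; q' = -85 + 5·63 = 230.
Buyers' price falls by p* − pb = 61 − 41 = 20; sellers' price rises by ps − p* = 63 − 61 = 2.
So producers capture 2/22 = 1/11 of each unit of subsidy.

Producer share = 1/11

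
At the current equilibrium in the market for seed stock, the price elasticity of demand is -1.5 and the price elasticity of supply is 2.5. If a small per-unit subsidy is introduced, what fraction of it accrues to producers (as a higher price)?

For a small subsidy around the equilibrium, the benefit split depends on the relative slopes, which at a point are proportional to the elasticities.
Buyer share = εs/(εs + |εd|) = 2.5/(2.5 + 1.5) = 0.625; seller share = |εd|/(εs + |εd|) = 0.375.
So producers capture 0.375 of the subsidy.

Producer share = 0.375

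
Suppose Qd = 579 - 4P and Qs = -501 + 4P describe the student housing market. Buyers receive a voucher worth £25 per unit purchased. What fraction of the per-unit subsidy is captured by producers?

Pre-subsidy: 579 - 4P = -501 + 4P gives P* = 135, Q* = 39.
With the rebate, buyers effectively pay Pb = Ps − 25, where Ps is the price sellers receive.
Demand in terms of Ps becomes Qd = 579 − 4(Ps − 25) = 679 - 4Ps. Setting this equal to supply: 679 - 4Ps = -501 + 4Ps, so Ps = 147.5.
Buyers pay Pb = 147.5 − 25 = 122.5; Q' = -501 + 4·147.5 = 89.
Buyers' price falls by P* − Pb = 135 − 122.5 = 12.5; sellers' price rises by Ps − P* = 147.5 − 135 = 12.5.
So producers capture 12.5/25 = 0.5 of each unit of subsidy.

Producer share = 0.5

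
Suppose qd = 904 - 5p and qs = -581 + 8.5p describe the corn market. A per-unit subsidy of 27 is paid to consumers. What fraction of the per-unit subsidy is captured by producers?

Producer share = 10/27

Pre-subsidy: 904 - 5p = -581 + 8.5p gives p* = 110, q* = 354.
With the rebate, buyers effectively pay pb = ps − 27, where ps is the price sellers receive.
Demand in terms of ps becomes qd = 904 − 5(ps − 27) = 1039 - 5ps. Setting this equal to supply: 1039 - 5ps = -581 + 8.5ps, so ps = 120.
Buyers pay pb = 120 − 27 = 93; q' = -581 + 8.5·120 = 439.
Buyers' price falls by p* − pb = 110 − 93 = 17; sellers' price rises by ps − p* = 120 − 110 = 10.
So producers capture 10/27 = 10/27 of each unit of subsidy.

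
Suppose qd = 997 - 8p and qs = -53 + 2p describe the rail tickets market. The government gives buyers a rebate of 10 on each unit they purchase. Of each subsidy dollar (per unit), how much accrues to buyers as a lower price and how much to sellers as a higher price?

Buyers gain 2 per unit; sellers gain 8 per unit

Pre-subsidy: 997 - 8p = -53 + 2p gives p* = 105, q* = 157.
With the rebate, buyers effectively pay pb = ps − 10, where ps is the price sellers receive.
Demand in terms of ps becomes qd = 997 − 8(ps − 10) = 1077 - 8ps. Setting this equal to supply: 1077 - 8ps = -53 + 2ps, so ps = 113.
Buyers pay pb = 113 − 10 = 103; q' = -53 + 2·113 = 173.
Buyers' price falls by p* − pb = 105 − 103 = 2; sellers' price rises by ps − p* = 113 − 105 = 8.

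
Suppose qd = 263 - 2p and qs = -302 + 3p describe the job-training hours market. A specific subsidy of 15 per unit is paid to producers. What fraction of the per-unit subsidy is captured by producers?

Pre-subsidy: 263 - 2p = -302 + 3p gives p* = 113, q* = 37.
With the subsidy, sellers receive ps = pb + 15 for each unit, where pb is the price buyers pay.
Supply in terms of pb becomes qs = -302 + 3(pb + 15) = -257 + 3pb. Setting this equal to demand: 263 - 2pb = -257 + 3pb, so pb = 104.
Sellers receive ps = 104 + 15 = 119; q' = 263 − 2·104 = 55.
Buyers' price falls by p* − pb = 113 − 104 = 9; sellers' price rises by ps − p* = 119 − 113 = 6.
So producers capture 6/15 = 0.4 of each unit of subsidy.

Producer share = 0.4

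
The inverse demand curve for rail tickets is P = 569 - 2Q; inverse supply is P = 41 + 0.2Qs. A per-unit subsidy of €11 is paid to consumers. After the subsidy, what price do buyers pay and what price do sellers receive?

Pre-subsidy: 569 - 2Q = 41 + 0.2Q gives Q* = 240 and P* = 89.
With the rebate, buyers effectively pay Pb = Ps − 11, where Ps is the price sellers receive.
On the curves, Pb = 569 - 2Q and Ps = 41 + 0.2Q; the wedge Ps − Pb = 11 gives 41 + 0.2Q − (569 - 2Q) = 11, so Q' = 245.
Then Pb = 569 − 2·245 = 79 and Ps = 41 + 0.2·245 = 90.

Buyers pay €79; sellers receive €90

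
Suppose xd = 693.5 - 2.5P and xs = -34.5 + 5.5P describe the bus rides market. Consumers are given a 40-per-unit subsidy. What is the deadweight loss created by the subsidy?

Deadweight loss = 1375

Pre-subsidy: 693.5 - 2.5P = -34.5 + 5.5P gives P* = 91, x* = 466.
With the rebate, buyers effectively pay Pb = Ps − 40, where Ps is the price sellers receive.
Demand in terms of Ps becomes xd = 693.5 − 2.5(Ps − 40) = 793.5 - 2.5Ps. Setting this equal to supply: 793.5 - 2.5Ps = -34.5 + 5.5Ps, so Ps = 103.5.
Buyers pay Pb = 103.5 − 40 = 63.5; x' = -34.5 + 5.5·103.5 = 534.75.
The subsidy expands output by 534.75 − 466 = 68.75 past the efficient level; on those units the gap between marginal cost and willingness to pay runs from 0 up to 40.
DWL = ½ × 40 × 68.75 = 1375.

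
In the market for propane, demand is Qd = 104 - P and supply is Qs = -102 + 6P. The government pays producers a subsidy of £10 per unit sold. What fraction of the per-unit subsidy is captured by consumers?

Consumer share = 6/7

Pre-subsidy: 104 - P = -102 + 6P gives P* = 206/7, Q* = 522/7.
With the subsidy, sellers receive Ps = Pb + 10 for each unit, where Pb is the price buyers pay.
Supply in terms of Pb becomes Qs = -102 + 6(Pb + 10) = -42 + 6Pb. Setting this equal to demand: 104 - Pb = -42 + 6Pb, so Pb = 146/7.
Sellers receive Ps = 146/7 + 10 = 216/7; Q' = 104 − 1·(146/7) = 582/7.
Buyers' price falls by P* − Pb = 206/7 − 146/7 = 60/7; sellers' price rises by Ps − P* = 216/7 − 206/7 = 10/7.
So consumers capture (60/7)/10 = 6/7 of each unit of subsidy.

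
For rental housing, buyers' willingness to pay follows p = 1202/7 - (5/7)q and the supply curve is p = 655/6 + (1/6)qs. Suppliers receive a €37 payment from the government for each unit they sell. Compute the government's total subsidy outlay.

Pre-subsidy: 1202/7 - (5/7)q = 655/6 + (1/6)q gives q* = 71 and p* = 121.
With the subsidy, sellers receive ps = pb + 37 for each unit, where pb is the price buyers pay.
On the curves, pb = 1202/7 - (5/7)q and ps = 655/6 + (1/6)q; the wedge ps − pb = 37 gives 655/6 + (1/6)q − (1202/7 - (5/7)q) = 37, so q' = 113.
Then pb = 1202/7 − (5/7)·113 = 91 and ps = 655/6 + (1/6)·113 = 128.
Government outlay = subsidy × quantity = 37 × 113 = 4181.

Government cost = €4181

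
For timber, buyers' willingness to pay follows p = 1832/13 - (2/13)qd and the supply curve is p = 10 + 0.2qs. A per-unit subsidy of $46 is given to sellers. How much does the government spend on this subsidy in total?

Pre-subsidy: 1832/13 - (2/13)q = 10 + 0.2q gives q* = 370 and p* = 84.
With the subsidy, sellers receive ps = pb + 46 for each unit, where pb is the price buyers pay.
On the curves, pb = 1832/13 - (2/13)q and ps = 10 + 0.2q; the wedge ps − pb = 46 gives 10 + 0.2q − (1832/13 - (2/13)q) = 46, so q' = 500.
Then pb = 1832/13 − (2/13)·500 = 64 and ps = 10 + 0.2·500 = 110.
Government outlay = subsidy × quantity = 46 × 500 = 23000.

Government cost = $23000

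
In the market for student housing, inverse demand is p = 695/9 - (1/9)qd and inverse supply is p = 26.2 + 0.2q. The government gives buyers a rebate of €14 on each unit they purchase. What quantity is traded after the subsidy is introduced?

q' = 209

Pre-subsidy: 695/9 - (1/9)q = 26.2 + 0.2q gives q* = 164 and p* = 59.
With the rebate, buyers effectively pay pb = ps − 14, where ps is the price sellers receive.
On the curves, pb = 695/9 - (1/9)q and ps = 26.2 + 0.2q; the wedge ps − pb = 14 gives 26.2 + 0.2q − (695/9 - (1/9)q) = 14, so q' = 209.
Then pb = 695/9 − (1/9)·209 = 54 and ps = 26.2 + 0.2·209 = 68.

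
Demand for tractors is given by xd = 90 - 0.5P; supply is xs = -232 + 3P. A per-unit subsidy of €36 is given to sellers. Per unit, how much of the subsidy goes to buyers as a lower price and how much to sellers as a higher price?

Buyers gain 216/7 per unit; sellers gain 36/7 per unit

Pre-subsidy: 90 - 0.5P = -232 + 3P gives P* = 92, x* = 44.
With the subsidy, sellers receive Ps = Pb + 36 for each unit, where Pb is the price buyers pay.
Supply in terms of Pb becomes xs = -232 + 3(Pb + 36) = -124 + 3Pb. Setting this equal to demand: 90 - 0.5Pb = -124 + 3Pb, so Pb = 428/7.
Sellers receive Ps = 428/7 + 36 = 680/7; x' = 90 − 0.5·(428/7) = 416/7.
Buyers' price falls by P* − Pb = 92 − 428/7 = 216/7; sellers' price rises by Ps − P* = 680/7 − 92 = 36/7.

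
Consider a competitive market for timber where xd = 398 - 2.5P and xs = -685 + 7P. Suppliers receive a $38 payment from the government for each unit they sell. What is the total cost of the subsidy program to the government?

Government cost = $6954

Pre-subsidy: 398 - 2.5P = -685 + 7P gives P* = 114, x* = 113.
With the subsidy, sellers receive Ps = Pb + 38 for each unit, where Pb is the price buyers pay.
Supply in terms of Pb becomes xs = -685 + 7(Pb + 38) = -419 + 7Pb. Setting this equal to demand: 398 - 2.5Pb = -419 + 7Pb, so Pb = 86.
Sellers receive Ps = 86 + 38 = 124; x' = 398 − 2.5·86 = 183.
Government outlay = subsidy × quantity = 38 × 183 = 6954.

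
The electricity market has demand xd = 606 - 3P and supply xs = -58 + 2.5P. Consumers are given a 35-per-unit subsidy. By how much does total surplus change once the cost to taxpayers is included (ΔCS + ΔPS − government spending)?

Pre-subsidy: 606 - 3P = -58 + 2.5P gives P* = 1328/11, x* = 2682/11.
With the rebate, buyers effectively pay Pb = Ps − 35, where Ps is the price sellers receive.
Demand in terms of Ps becomes xd = 606 − 3(Ps − 35) = 711 - 3Ps. Setting this equal to supply: 711 - 3Ps = -58 + 2.5Ps, so Ps = 1538/11.
Buyers pay Pb = 1538/11 − 35 = 1153/11; x' = -58 + 2.5·(1538/11) = 3207/11.
ΔCS = ½(2682/11 + 3207/11)(1328/11 − 1153/11) = 1030575/242; ΔPS = ½(2682/11 + 3207/11)(1538/11 − 1328/11) = 618345/121.
Government spending = 35 × 3207/11 = 112245/11.
Net change = 1030575/242 + 618345/121 − 112245/11 = -18375/22. The loss equals the DWL triangle ½·35·525/11.

Net change in total surplus = -18375/22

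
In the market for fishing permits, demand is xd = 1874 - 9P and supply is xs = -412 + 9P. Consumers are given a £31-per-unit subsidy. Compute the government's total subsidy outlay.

Pre-subsidy: 1874 - 9P = -412 + 9P gives P* = 127, x* = 731.
With the rebate, buyers effectively pay Pb = Ps − 31, where Ps is the price sellers receive.
Demand in terms of Ps becomes xd = 1874 − 9(Ps − 31) = 2153 - 9Ps. Setting this equal to supply: 2153 - 9Ps = -412 + 9Ps, so Ps = 142.5.
Buyers pay Pb = 142.5 − 31 = 111.5; x' = -412 + 9·142.5 = 870.5.
Government outlay = subsidy × quantity = 31 × 870.5 = 26985.5.

Government cost = £26985.5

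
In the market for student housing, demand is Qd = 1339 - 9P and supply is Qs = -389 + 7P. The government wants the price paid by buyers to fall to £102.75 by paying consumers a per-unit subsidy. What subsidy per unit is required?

At a buyer price of 102.75, quantity demanded is 1339 − 9·102.75 = 414.25.
Sellers supply 414.25 only when they receive Ps with -389 + 7·Ps = 414.25, i.e. Ps = 114.75.
s = Ps − Pb = 114.75 − 102.75 = 12.

Required subsidy s = £12 per unit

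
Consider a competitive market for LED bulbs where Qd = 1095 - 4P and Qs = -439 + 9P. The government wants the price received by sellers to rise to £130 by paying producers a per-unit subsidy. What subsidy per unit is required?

At a seller price of 130, quantity supplied is -439 + 9·130 = 731.
Buyers absorb 731 only when they pay Pb with 1095 − 4·Pb = 731, i.e. Pb = 91.
s = Ps − Pb = 130 − 91 = 39.

Required subsidy s = £39 per unit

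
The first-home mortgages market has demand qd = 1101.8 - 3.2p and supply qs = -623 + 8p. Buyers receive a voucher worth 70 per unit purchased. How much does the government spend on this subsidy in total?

Pre-subsidy: 1101.8 - 3.2p = -623 + 8p gives p* = 154, q* = 609.
With the rebate, buyers effectively pay pb = ps − 70, where ps is the price sellers receive.
Demand in terms of ps becomes qd = 1101.8 − 3.2(ps − 70) = 1325.8 - 3.2ps. Setting this equal to supply: 1325.8 - 3.2ps = -623 + 8ps, so ps = 174.
Buyers pay pb = 174 − 70 = 104; q' = -623 + 8·174 = 769.
Government outlay = subsidy × quantity = 70 × 769 = 53830.

Government cost = 53830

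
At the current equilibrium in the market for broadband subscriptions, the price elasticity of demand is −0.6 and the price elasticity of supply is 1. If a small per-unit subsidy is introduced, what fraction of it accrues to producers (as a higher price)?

Producer share = 0.375

For a small subsidy around the equilibrium, the benefit split depends on the relative slopes, which at a point are proportional to the elasticities.
Buyer share = εs/(εs + |εd|) = 1/(1 + 0.6) = 0.625; seller share = |εd|/(εs + |εd|) = 0.375.
So producers capture 0.375 of the subsidy.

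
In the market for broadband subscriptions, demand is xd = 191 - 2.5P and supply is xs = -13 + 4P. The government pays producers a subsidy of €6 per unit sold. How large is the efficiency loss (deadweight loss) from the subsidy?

Deadweight loss = 360/13

Pre-subsidy: 191 - 2.5P = -13 + 4P gives P* = 408/13, x* = 1463/13.
With the subsidy, sellers receive Ps = Pb + 6 for each unit, where Pb is the price buyers pay.
Supply in terms of Pb becomes xs = -13 + 4(Pb + 6) = 11 + 4Pb. Setting this equal to demand: 191 - 2.5Pb = 11 + 4Pb, so Pb = 360/13.
Sellers receive Ps = 360/13 + 6 = 438/13; x' = 191 − 2.5·(360/13) = 1583/13.
The subsidy expands output by 1583/13 − 1463/13 = 120/13 past the efficient level; on those units the gap between marginal cost and willingness to pay runs from 0 up to 6.
DWL = ½ × 6 × 120/13 = 360/13.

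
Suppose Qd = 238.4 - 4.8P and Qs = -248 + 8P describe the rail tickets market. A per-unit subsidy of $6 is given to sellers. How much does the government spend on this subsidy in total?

Pre-subsidy: 238.4 - 4.8P = -248 + 8P gives P* = 38, Q* = 56.
With the subsidy, sellers receive Ps = Pb + 6 for each unit, where Pb is the price buyers pay.
Supply in terms of Pb becomes Qs = -248 + 8(Pb + 6) = -200 + 8Pb. Setting this equal to demand: 238.4 - 4.8Pb = -200 + 8Pb, so Pb = 34.25.
Sellers receive Ps = 34.25 + 6 = 40.25; Q' = 238.4 − 4.8·34.25 = 74.
Government outlay = subsidy × quantity = 6 × 74 = 444.

Government cost = $444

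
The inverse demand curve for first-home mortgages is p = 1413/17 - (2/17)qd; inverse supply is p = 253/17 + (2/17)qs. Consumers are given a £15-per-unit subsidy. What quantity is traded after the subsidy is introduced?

q' = 353.75

Pre-subsidy: 1413/17 - (2/17)q = 253/17 + (2/17)q gives q* = 290 and p* = 49.
With the rebate, buyers effectively pay pb = ps − 15, where ps is the price sellers receive.
On the curves, pb = 1413/17 - (2/17)q and ps = 253/17 + (2/17)q; the wedge ps − pb = 15 gives 253/17 + (2/17)q − (1413/17 - (2/17)q) = 15, so q' = 353.75.
Then pb = 1413/17 − (2/17)·353.75 = 41.5 and ps = 253/17 + (2/17)·353.75 = 56.5.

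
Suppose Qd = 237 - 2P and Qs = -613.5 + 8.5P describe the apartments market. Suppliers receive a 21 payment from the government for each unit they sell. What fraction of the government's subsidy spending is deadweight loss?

DWL / government spending = 17/109

Pre-subsidy: 237 - 2P = -613.5 + 8.5P gives P* = 81, Q* = 75.
With the subsidy, sellers receive Ps = Pb + 21 for each unit, where Pb is the price buyers pay.
Supply in terms of Pb becomes Qs = -613.5 + 8.5(Pb + 21) = -435 + 8.5Pb. Setting this equal to demand: 237 - 2Pb = -435 + 8.5Pb, so Pb = 64.
Sellers receive Ps = 64 + 21 = 85; Q' = 237 − 2·64 = 109.
ΔCS = ½(75 + 109)(81 − 64) = 1564; ΔPS = ½(75 + 109)(85 − 81) = 368.
Government spending = 21 × 109 = 2289.
DWL = ½ × 21 × (109 − 75) = 357; fraction = 357 / 2289 = 17/109.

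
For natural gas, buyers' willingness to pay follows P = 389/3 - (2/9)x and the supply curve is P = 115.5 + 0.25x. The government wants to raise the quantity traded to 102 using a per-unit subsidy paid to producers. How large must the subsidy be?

Required subsidy s = 34 per unit

At x = 102, from the demand curve buyers pay Pb = 389/3 − (2/9)·102 = 107; from the supply curve sellers need Ps = 115.5 + 0.25·102 = 141.
The subsidy must fill the gap: s = Ps − Pb = 141 − 107 = 34.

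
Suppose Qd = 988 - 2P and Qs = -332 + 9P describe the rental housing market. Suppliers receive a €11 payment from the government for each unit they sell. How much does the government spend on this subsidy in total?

Government cost = €8426

Pre-subsidy: 988 - 2P = -332 + 9P gives P* = 120, Q* = 748.
With the subsidy, sellers receive Ps = Pb + 11 for each unit, where Pb is the price buyers pay.
Supply in terms of Pb becomes Qs = -332 + 9(Pb + 11) = -233 + 9Pb. Setting this equal to demand: 988 - 2Pb = -233 + 9Pb, so Pb = 111.
Sellers receive Ps = 111 + 11 = 122; Q' = 988 − 2·111 = 766.
Government outlay = subsidy × quantity = 11 × 766 = 8426.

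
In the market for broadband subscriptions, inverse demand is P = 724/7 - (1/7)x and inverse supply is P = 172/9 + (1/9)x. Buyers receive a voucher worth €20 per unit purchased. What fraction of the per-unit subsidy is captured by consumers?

Consumer share = 0.5625

Pre-subsidy: 724/7 - (1/7)x = 172/9 + (1/9)x gives x* = 332 and P* = 56.
With the rebate, buyers effectively pay Pb = Ps − 20, where Ps is the price sellers receive.
On the curves, Pb = 724/7 - (1/7)x and Ps = 172/9 + (1/9)x; the wedge Ps − Pb = 20 gives 172/9 + (1/9)x − (724/7 - (1/7)x) = 20, so x' = 410.75.
Then Pb = 724/7 − (1/7)·410.75 = 44.75 and Ps = 172/9 + (1/9)·410.75 = 64.75.
Buyers' price falls by P* − Pb = 56 − 44.75 = 11.25; sellers' price rises by Ps − P* = 64.75 − 56 = 8.75.
So consumers capture 11.25/20 = 0.5625 of each unit of subsidy.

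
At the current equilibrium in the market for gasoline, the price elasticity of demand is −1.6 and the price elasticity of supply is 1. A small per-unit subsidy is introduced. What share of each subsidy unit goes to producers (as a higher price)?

Producer share = 8/13

For a small subsidy around the equilibrium, the benefit split depends on the relative slopes, which at a point are proportional to the elasticities.
Buyer share = εs/(εs + |εd|) = 1/(1 + 1.6) = 5/13; seller share = |εd|/(εs + |εd|) = 8/13.
So producers capture 8/13 of the subsidy.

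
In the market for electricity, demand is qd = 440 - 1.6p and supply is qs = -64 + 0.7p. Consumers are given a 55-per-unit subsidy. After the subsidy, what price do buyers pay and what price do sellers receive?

Pre-subsidy: 440 - 1.6p = -64 + 0.7p gives p* = 5040/23, q* = 2056/23.
With the rebate, buyers effectively pay pb = ps − 55, where ps is the price sellers receive.
Demand in terms of ps becomes qd = 440 − 1.6(ps − 55) = 528 - 1.6ps. Setting this equal to supply: 528 - 1.6ps = -64 + 0.7ps, so ps = 5920/23.
Buyers pay pb = 5920/23 − 55 = 4655/23; q' = -64 + 0.7·(5920/23) = 2672/23.

Buyers pay 4655/23; sellers receive 5920/23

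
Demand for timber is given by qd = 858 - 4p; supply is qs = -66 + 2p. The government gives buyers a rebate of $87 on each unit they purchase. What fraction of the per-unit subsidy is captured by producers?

Pre-subsidy: 858 - 4p = -66 + 2p gives p* = 154, q* = 242.
With the rebate, buyers effectively pay pb = ps − 87, where ps is the price sellers receive.
Demand in terms of ps becomes qd = 858 − 4(ps − 87) = 1206 - 4ps. Setting this equal to supply: 1206 - 4ps = -66 + 2ps, so ps = 212.
Buyers pay pb = 212 − 87 = 125; q' = -66 + 2·212 = 358.
Buyers' price falls by p* − pb = 154 − 125 = 29; sellers' price rises by ps − p* = 212 − 154 = 58.
So producers capture 58/87 = 2/3 of each unit of subsidy.

Producer share = 2/3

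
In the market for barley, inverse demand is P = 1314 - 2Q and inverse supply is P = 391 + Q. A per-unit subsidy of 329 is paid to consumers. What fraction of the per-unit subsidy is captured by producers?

Producer share = 1/3

Pre-subsidy: 1314 - 2Q = 391 + Q gives Q* = 923/3 and P* = 2096/3.
With the rebate, buyers effectively pay Pb = Ps − 329, where Ps is the price sellers receive.
On the curves, Pb = 1314 - 2Q and Ps = 391 + Q; the wedge Ps − Pb = 329 gives 391 + Q − (1314 - 2Q) = 329, so Q' = 1252/3.
Then Pb = 1314 − 2·(1252/3) = 1438/3 and Ps = 391 + 1·(1252/3) = 2425/3.
Buyers' price falls by P* − Pb = 2096/3 − 1438/3 = 658/3; sellers' price rises by Ps − P* = 2425/3 − 2096/3 = 329/3.
So producers capture (329/3)/329 = 1/3 of each unit of subsidy.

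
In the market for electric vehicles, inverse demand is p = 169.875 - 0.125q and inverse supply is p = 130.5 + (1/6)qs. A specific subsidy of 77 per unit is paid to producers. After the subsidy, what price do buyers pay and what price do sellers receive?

Buyers pay 120; sellers receive 197

Pre-subsidy: 169.875 - 0.125q = 130.5 + (1/6)q gives q* = 135 and p* = 153.
With the subsidy, sellers receive ps = pb + 77 for each unit, where pb is the price buyers pay.
On the curves, pb = 169.875 - 0.125q and ps = 130.5 + (1/6)q; the wedge ps − pb = 77 gives 130.5 + (1/6)q − (169.875 - 0.125q) = 77, so q' = 399.
Then pb = 169.875 − 0.125·399 = 120 and ps = 130.5 + (1/6)·399 = 197.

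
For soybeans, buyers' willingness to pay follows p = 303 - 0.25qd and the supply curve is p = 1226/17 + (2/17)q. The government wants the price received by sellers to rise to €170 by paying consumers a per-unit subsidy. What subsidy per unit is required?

At a seller price of 170, quantity supplied is -613 + 8.5·170 = 832.
Buyers absorb 832 only when they pay pb = 303 − 0.25·832 = 95.
s = ps − pb = 170 − 95 = 75.

Required subsidy s = €75 per unit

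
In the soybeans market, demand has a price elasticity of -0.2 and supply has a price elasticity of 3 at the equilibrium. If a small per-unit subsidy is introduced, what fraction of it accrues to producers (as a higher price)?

Producer share = 0.0625

For a small subsidy around the equilibrium, the benefit split depends on the relative slopes, which at a point are proportional to the elasticities.
Buyer share = εs/(εs + |εd|) = 3/(3 + 0.2) = 0.9375; seller share = |εd|/(εs + |εd|) = 0.0625.
So producers capture 0.0625 of the subsidy.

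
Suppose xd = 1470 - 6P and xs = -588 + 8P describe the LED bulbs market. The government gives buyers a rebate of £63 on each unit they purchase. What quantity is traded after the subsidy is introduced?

Pre-subsidy: 1470 - 6P = -588 + 8P gives P* = 147, x* = 588.
With the rebate, buyers effectively pay Pb = Ps − 63, where Ps is the price sellers receive.
Demand in terms of Ps becomes xd = 1470 − 6(Ps − 63) = 1848 - 6Ps. Setting this equal to supply: 1848 - 6Ps = -588 + 8Ps, so Ps = 174.
Buyers pay Pb = 174 − 63 = 111; x' = -588 + 8·174 = 804.

x' = 804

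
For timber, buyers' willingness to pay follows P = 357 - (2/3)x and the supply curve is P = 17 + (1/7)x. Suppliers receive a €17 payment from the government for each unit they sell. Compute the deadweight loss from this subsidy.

Pre-subsidy: 357 - (2/3)x = 17 + (1/7)x gives x* = 420 and P* = 77.
With the subsidy, sellers receive Ps = Pb + 17 for each unit, where Pb is the price buyers pay.
On the curves, Pb = 357 - (2/3)x and Ps = 17 + (1/7)x; the wedge Ps − Pb = 17 gives 17 + (1/7)x − (357 - (2/3)x) = 17, so x' = 441.
Then Pb = 357 − (2/3)·441 = 63 and Ps = 17 + (1/7)·441 = 80.
The subsidy expands output by 441 − 420 = 21 past the efficient level; on those units the gap between marginal cost and willingness to pay runs from 0 up to 17.
DWL = ½ × 17 × 21 = 178.5.

Deadweight loss = €178.5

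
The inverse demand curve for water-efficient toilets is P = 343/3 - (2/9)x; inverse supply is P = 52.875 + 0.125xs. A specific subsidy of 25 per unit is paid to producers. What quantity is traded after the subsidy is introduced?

x' = 249

Pre-subsidy: 343/3 - (2/9)x = 52.875 + 0.125x gives x* = 177 and P* = 75.
With the subsidy, sellers receive Ps = Pb + 25 for each unit, where Pb is the price buyers pay.
On the curves, Pb = 343/3 - (2/9)x and Ps = 52.875 + 0.125x; the wedge Ps − Pb = 25 gives 52.875 + 0.125x − (343/3 - (2/9)x) = 25, so x' = 249.
Then Pb = 343/3 − (2/9)·249 = 59 and Ps = 52.875 + 0.125·249 = 84.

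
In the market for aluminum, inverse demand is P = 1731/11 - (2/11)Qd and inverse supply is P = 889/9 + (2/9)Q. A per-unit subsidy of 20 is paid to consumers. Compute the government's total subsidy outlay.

Government cost = 3890

Pre-subsidy: 1731/11 - (2/11)Q = 889/9 + (2/9)Q gives Q* = 145 and P* = 131.
With the rebate, buyers effectively pay Pb = Ps − 20, where Ps is the price sellers receive.
On the curves, Pb = 1731/11 - (2/11)Q and Ps = 889/9 + (2/9)Q; the wedge Ps − Pb = 20 gives 889/9 + (2/9)Q − (1731/11 - (2/11)Q) = 20, so Q' = 194.5.
Then Pb = 1731/11 − (2/11)·194.5 = 122 and Ps = 889/9 + (2/9)·194.5 = 142.
Government outlay = subsidy × quantity = 20 × 194.5 = 3890.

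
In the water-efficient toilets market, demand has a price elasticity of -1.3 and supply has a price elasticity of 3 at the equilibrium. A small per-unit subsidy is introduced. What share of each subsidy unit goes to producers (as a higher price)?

For a small subsidy around the equilibrium, the benefit split depends on the relative slopes, which at a point are proportional to the elasticities.
Buyer share = εs/(εs + |εd|) = 3/(3 + 1.3) = 30/43; seller share = |εd|/(εs + |εd|) = 13/43.
So producers capture 13/43 of the subsidy.

Producer share = 13/43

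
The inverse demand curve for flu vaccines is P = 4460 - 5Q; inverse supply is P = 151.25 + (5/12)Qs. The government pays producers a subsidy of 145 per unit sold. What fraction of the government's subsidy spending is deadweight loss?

DWL / government spending = 58/3563

Pre-subsidy: 4460 - 5Q = 151.25 + (5/12)Q gives Q* = 10341/13 and P* = 6275/13.
With the subsidy, sellers receive Ps = Pb + 145 for each unit, where Pb is the price buyers pay.
On the curves, Pb = 4460 - 5Q and Ps = 151.25 + (5/12)Q; the wedge Ps − Pb = 145 gives 151.25 + (5/12)Q − (4460 - 5Q) = 145, so Q' = 10689/13.
Then Pb = 4460 − 5·(10689/13) = 4535/13 and Ps = 151.25 + (5/12)·(10689/13) = 6420/13.
ΔCS = ½(10341/13 + 10689/13)(6275/13 − 4535/13) = 18296100/169; ΔPS = ½(10341/13 + 10689/13)(6420/13 − 6275/13) = 1524675/169.
Government spending = 145 × 10689/13 = 1549905/13.
DWL = ½ × 145 × (10689/13 − 10341/13) = 25230/13; fraction = (25230/13) / (1549905/13) = 58/3563.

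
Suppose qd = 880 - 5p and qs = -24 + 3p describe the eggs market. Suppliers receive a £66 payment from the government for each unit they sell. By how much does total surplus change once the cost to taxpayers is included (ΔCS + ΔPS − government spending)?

Pre-subsidy: 880 - 5p = -24 + 3p gives p* = 113, q* = 315.
With the subsidy, sellers receive ps = pb + 66 for each unit, where pb is the price buyers pay.
Supply in terms of pb becomes qs = -24 + 3(pb + 66) = 174 + 3pb. Setting this equal to demand: 880 - 5pb = 174 + 3pb, so pb = 88.25.
Sellers receive ps = 88.25 + 66 = 154.25; q' = 880 − 5·88.25 = 438.75.
ΔCS = ½(315 + 438.75)(113 − 88.25) = 9327.65625; ΔPS = ½(315 + 438.75)(154.25 − 113) = 15546.09375.
Government spending = 66 × 438.75 = 28957.5.
Net change = 9327.65625 + 15546.09375 − 28957.5 = -4083.75. The loss equals the DWL triangle ½·66·123.75.

Net change in total surplus = -£4083.75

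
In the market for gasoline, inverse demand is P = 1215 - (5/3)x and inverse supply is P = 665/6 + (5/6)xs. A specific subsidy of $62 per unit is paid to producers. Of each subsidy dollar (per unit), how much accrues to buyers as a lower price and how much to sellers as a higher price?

Buyers gain 124/3 per unit; sellers gain 62/3 per unit

Pre-subsidy: 1215 - (5/3)x = 665/6 + (5/6)x gives x* = 1325/3 and P* = 4310/9.
With the subsidy, sellers receive Ps = Pb + 62 for each unit, where Pb is the price buyers pay.
On the curves, Pb = 1215 - (5/3)x and Ps = 665/6 + (5/6)x; the wedge Ps − Pb = 62 gives 665/6 + (5/6)x − (1215 - (5/3)x) = 62, so x' = 6997/15.
Then Pb = 1215 − (5/3)·(6997/15) = 3938/9 and Ps = 665/6 + (5/6)·(6997/15) = 4496/9.
Buyers' price falls by P* − Pb = 4310/9 − 3938/9 = 124/3; sellers' price rises by Ps − P* = 4496/9 − 4310/9 = 62/3.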